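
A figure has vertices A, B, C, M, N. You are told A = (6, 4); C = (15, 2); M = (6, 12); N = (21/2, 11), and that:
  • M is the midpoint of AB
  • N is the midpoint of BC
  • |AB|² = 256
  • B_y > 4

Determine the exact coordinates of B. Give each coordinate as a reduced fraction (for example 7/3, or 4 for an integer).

B = (6, 20)

1. B_x = 6  [B = 2·M−A = 2·(6, 12)−(6, 4)]
2. B_y = 20  [B = 2·M−A = 2·(6, 12)−(6, 4)]
   so B = (6, 20)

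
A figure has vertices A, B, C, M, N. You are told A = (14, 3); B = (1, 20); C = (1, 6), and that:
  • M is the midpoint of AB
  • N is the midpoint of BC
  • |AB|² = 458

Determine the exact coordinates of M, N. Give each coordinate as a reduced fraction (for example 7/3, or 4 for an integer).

1. M_x = 15/2  [2·M = A+B = (14, 3)+(1, 20)]
2. M_y = 23/2  [2·M = A+B = (14, 3)+(1, 20)]
   so M = (15/2, 23/2)
3. N_x = 1  [2·N = B+C = (1, 20)+(1, 6)]
4. N_y = 13  [2·N = B+C = (1, 20)+(1, 6)]
   so N = (1, 13)

M = (15/2, 23/2)
N = (1, 13)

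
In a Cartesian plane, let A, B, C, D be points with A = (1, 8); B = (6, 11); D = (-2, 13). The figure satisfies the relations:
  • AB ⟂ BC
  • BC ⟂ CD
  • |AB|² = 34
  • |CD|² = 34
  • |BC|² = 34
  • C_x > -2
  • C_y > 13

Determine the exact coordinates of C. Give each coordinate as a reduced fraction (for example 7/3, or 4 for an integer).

C = (3, 16)

1. C_x = 3  [[AB ⟂ BC ⇒ 5x+3y-63=0] ∩ [|C−(-2, 13)|²=34]]
2. C_y = 16  [[AB ⟂ BC ⇒ 5x+3y-63=0] ∩ [|C−(-2, 13)|²=34]]
   so C = (3, 16)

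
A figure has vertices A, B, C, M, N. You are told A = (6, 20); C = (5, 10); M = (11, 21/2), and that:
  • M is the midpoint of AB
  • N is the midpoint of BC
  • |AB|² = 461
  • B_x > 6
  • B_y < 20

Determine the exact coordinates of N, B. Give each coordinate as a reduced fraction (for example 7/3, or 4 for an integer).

N = (21/2, 11/2)
B = (16, 1)

1. B_x = 16  [B = 2·M−A = 2·(11, 21/2)−(6, 20)]
2. B_y = 1  [B = 2·M−A = 2·(11, 21/2)−(6, 20)]
   so B = (16, 1)
3. N_x = 21/2  [2·N = B+C = (16, 1)+(5, 10)]
4. N_y = 11/2  [2·N = B+C = (16, 1)+(5, 10)]
   so N = (21/2, 11/2)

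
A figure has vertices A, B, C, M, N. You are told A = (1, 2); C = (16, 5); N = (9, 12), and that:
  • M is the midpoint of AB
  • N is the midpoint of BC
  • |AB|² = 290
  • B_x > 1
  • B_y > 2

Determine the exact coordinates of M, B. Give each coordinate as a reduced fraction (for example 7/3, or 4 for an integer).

1. B_x = 2  [B = 2·N−C = 2·(9, 12)−(16, 5)]
2. B_y = 19  [B = 2·N−C = 2·(9, 12)−(16, 5)]
   so B = (2, 19)
3. M_x = 3/2  [2·M = A+B = (1, 2)+(2, 19)]
4. M_y = 21/2  [2·M = A+B = (1, 2)+(2, 19)]
   so M = (3/2, 21/2)

M = (3/2, 21/2)
B = (2, 19)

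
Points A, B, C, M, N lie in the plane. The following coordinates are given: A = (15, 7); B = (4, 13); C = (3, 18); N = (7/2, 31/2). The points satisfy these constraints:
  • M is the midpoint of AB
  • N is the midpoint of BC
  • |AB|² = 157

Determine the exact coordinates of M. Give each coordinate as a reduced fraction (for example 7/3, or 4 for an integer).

M = (19/2, 10)

1. M_x = 19/2  [2·M = A+B = (15, 7)+(4, 13)]
2. M_y = 10  [2·M = A+B = (15, 7)+(4, 13)]
   so M = (19/2, 10)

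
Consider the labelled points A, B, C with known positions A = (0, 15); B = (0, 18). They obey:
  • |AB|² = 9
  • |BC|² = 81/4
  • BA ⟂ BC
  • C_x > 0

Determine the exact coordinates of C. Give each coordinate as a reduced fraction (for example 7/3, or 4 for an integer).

C = (9/2, 18)

1. C_x = 9/2  [[BA ⟂ BC ⇒ -3y+54=0] ∩ [|C−(0, 18)|²=81/4]]
2. C_y = 18  [[BA ⟂ BC ⇒ -3y+54=0] ∩ [|C−(0, 18)|²=81/4]]
   so C = (9/2, 18)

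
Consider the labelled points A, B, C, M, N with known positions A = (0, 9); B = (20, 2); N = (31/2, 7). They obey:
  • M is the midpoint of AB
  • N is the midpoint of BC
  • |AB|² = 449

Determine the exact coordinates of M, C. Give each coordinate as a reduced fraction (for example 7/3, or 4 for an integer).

1. M_x = 10  [2·M = A+B = (0, 9)+(20, 2)]
2. M_y = 11/2  [2·M = A+B = (0, 9)+(20, 2)]
   so M = (10, 11/2)
3. C_x = 11  [C = 2·N−B = 2·(31/2, 7)−(20, 2)]
4. C_y = 12  [C = 2·N−B = 2·(31/2, 7)−(20, 2)]
   so C = (11, 12)

M = (10, 11/2)
C = (11, 12)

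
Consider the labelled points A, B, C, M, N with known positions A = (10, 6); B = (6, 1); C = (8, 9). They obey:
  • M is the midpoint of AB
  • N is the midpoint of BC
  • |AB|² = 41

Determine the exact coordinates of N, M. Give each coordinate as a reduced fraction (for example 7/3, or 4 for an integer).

1. M_x = 8  [2·M = A+B = (10, 6)+(6, 1)]
2. M_y = 7/2  [2·M = A+B = (10, 6)+(6, 1)]
   so M = (8, 7/2)
3. N_x = 7  [2·N = B+C = (6, 1)+(8, 9)]
4. N_y = 5  [2·N = B+C = (6, 1)+(8, 9)]
   so N = (7, 5)

N = (7, 5)
M = (8, 7/2)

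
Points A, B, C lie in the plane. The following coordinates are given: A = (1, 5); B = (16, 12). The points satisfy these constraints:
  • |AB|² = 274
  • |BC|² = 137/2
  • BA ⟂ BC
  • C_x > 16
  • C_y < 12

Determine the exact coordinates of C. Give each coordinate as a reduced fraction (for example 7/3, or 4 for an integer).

C = (39/2, 9/2)

1. C_x = 39/2  [[BA ⟂ BC ⇒ -15x-7y+324=0] ∩ [|C−(16, 12)|²=137/2]]
2. C_y = 9/2  [[BA ⟂ BC ⇒ -15x-7y+324=0] ∩ [|C−(16, 12)|²=137/2]]
   so C = (39/2, 9/2)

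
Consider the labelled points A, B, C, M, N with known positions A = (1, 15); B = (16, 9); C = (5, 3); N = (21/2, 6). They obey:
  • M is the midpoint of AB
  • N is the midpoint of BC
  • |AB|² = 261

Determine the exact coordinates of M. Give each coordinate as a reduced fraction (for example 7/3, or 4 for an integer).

M = (17/2, 12)

1. M_x = 17/2  [2·M = A+B = (1, 15)+(16, 9)]
2. M_y = 12  [2·M = A+B = (1, 15)+(16, 9)]
   so M = (17/2, 12)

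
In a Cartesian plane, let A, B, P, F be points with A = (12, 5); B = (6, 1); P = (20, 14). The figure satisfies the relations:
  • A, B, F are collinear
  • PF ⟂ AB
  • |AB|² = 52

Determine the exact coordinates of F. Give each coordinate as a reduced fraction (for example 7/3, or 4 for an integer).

1. F_x = 282/13  [[A, B, F are collinear ⇒ 4x-6y-18=0] ∩ [PF ⟂ AB ⇒ -6x-4y+176=0]]
2. F_y = 149/13  [[A, B, F are collinear ⇒ 4x-6y-18=0] ∩ [PF ⟂ AB ⇒ -6x-4y+176=0]]
   so F = (282/13, 149/13)

F = (282/13, 149/13)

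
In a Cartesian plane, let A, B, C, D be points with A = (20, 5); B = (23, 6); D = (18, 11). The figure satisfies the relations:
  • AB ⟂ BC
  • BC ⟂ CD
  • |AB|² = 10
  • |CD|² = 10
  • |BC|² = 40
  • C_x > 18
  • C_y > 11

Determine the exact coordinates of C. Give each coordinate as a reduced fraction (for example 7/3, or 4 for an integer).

C = (21, 12)

1. C_x = 21  [[AB ⟂ BC ⇒ 3x+1y-75=0] ∩ [|C−(18, 11)|²=10]]
2. C_y = 12  [[AB ⟂ BC ⇒ 3x+1y-75=0] ∩ [|C−(18, 11)|²=10]]
   so C = (21, 12)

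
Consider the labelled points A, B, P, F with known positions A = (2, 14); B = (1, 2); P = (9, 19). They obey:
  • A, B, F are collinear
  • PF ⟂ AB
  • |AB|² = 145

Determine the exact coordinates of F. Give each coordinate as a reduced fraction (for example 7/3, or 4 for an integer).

F = (357/145, 2834/145)

1. F_x = 357/145  [[A, B, F are collinear ⇒ 12x-1y-10=0] ∩ [PF ⟂ AB ⇒ -1x-12y+237=0]]
2. F_y = 2834/145  [[A, B, F are collinear ⇒ 12x-1y-10=0] ∩ [PF ⟂ AB ⇒ -1x-12y+237=0]]
   so F = (357/145, 2834/145)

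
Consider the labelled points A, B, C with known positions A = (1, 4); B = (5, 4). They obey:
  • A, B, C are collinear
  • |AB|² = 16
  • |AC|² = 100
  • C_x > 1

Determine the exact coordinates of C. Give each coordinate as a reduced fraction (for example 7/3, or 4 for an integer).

1. C_x = 11  [[A, B, C are collinear ⇒ 4y-16=0] ∩ [|C−(1, 4)|²=100]]
2. C_y = 4  [[A, B, C are collinear ⇒ 4y-16=0] ∩ [|C−(1, 4)|²=100]]
   so C = (11, 4)

C = (11, 4)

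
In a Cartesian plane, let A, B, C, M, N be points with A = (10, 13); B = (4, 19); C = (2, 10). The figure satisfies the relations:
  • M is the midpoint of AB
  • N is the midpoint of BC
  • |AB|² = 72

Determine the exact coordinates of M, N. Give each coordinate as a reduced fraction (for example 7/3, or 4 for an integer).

M = (7, 16)
N = (3, 29/2)

1. M_x = 7  [2·M = A+B = (10, 13)+(4, 19)]
2. M_y = 16  [2·M = A+B = (10, 13)+(4, 19)]
   so M = (7, 16)
3. N_x = 3  [2·N = B+C = (4, 19)+(2, 10)]
4. N_y = 29/2  [2·N = B+C = (4, 19)+(2, 10)]
   so N = (3, 29/2)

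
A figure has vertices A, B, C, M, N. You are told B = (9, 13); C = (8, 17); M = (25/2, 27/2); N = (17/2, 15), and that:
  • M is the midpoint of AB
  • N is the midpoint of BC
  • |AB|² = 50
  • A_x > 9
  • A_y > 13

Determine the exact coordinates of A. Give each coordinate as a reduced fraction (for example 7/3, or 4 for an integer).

A = (16, 14)

1. A_x = 16  [A = 2·M−B = 2·(25/2, 27/2)−(9, 13)]
2. A_y = 14  [A = 2·M−B = 2·(25/2, 27/2)−(9, 13)]
   so A = (16, 14)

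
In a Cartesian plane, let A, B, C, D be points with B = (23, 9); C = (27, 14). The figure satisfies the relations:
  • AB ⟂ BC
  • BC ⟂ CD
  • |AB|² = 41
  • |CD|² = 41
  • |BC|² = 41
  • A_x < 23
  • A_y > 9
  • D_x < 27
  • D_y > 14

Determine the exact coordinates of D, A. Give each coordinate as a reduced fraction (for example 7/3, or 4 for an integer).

1. D_x = 22  [[BC ⟂ CD ⇒ 4x+5y-178=0] ∩ [|D−(27, 14)|²=41]]
2. D_y = 18  [[BC ⟂ CD ⇒ 4x+5y-178=0] ∩ [|D−(27, 14)|²=41]]
   so D = (22, 18)
3. A_x = 18  [[AB ⟂ BC ⇒ -4x-5y+137=0] ∩ [|A−(23, 9)|²=41]]
4. A_y = 13  [[AB ⟂ BC ⇒ -4x-5y+137=0] ∩ [|A−(23, 9)|²=41]]
   so A = (18, 13)

D = (22, 18)
A = (18, 13)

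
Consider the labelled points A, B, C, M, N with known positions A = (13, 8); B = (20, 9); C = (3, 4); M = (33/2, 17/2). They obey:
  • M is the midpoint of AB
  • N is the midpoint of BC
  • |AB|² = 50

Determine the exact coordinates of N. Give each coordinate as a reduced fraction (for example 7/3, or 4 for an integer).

1. N_x = 23/2  [2·N = B+C = (20, 9)+(3, 4)]
2. N_y = 13/2  [2·N = B+C = (20, 9)+(3, 4)]
   so N = (23/2, 13/2)

N = (23/2, 13/2)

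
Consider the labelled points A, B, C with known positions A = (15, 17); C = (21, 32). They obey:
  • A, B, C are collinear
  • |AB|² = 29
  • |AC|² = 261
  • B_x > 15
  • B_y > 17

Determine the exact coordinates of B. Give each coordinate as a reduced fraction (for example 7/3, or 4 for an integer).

B = (17, 22)

1. B_x = 17  [[A, B, C are collinear ⇒ 15x-6y-123=0] ∩ [|B−(15, 17)|²=29]]
2. B_y = 22  [[A, B, C are collinear ⇒ 15x-6y-123=0] ∩ [|B−(15, 17)|²=29]]
   so B = (17, 22)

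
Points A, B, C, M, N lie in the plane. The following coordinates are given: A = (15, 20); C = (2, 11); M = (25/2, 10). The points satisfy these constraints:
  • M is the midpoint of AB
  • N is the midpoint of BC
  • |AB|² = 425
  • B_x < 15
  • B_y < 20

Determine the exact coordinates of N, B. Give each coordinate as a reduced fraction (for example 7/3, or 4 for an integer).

N = (6, 11/2)
B = (10, 0)

1. B_x = 10  [B = 2·M−A = 2·(25/2, 10)−(15, 20)]
2. B_y = 0  [B = 2·M−A = 2·(25/2, 10)−(15, 20)]
   so B = (10, 0)
3. N_x = 6  [2·N = B+C = (10, 0)+(2, 11)]
4. N_y = 11/2  [2·N = B+C = (10, 0)+(2, 11)]
   so N = (6, 11/2)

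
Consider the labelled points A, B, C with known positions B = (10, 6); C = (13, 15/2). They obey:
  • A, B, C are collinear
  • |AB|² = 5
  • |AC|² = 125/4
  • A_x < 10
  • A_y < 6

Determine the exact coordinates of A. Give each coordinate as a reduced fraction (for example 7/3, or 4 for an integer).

1. A_x = 8  [[A, B, C are collinear ⇒ -3/2x+3y-3=0] ∩ [|A−(10, 6)|²=5]]
2. A_y = 5  [[A, B, C are collinear ⇒ -3/2x+3y-3=0] ∩ [|A−(10, 6)|²=5]]
   so A = (8, 5)

A = (8, 5)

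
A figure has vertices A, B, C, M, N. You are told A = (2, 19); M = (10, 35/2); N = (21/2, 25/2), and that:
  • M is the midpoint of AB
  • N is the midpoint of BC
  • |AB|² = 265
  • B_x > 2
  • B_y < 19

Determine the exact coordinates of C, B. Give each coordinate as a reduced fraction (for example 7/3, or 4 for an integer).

C = (3, 9)
B = (18, 16)

1. B_x = 18  [B = 2·M−A = 2·(10, 35/2)−(2, 19)]
2. B_y = 16  [B = 2·M−A = 2·(10, 35/2)−(2, 19)]
   so B = (18, 16)
3. C_x = 3  [C = 2·N−B = 2·(21/2, 25/2)−(18, 16)]
4. C_y = 9  [C = 2·N−B = 2·(21/2, 25/2)−(18, 16)]
   so C = (3, 9)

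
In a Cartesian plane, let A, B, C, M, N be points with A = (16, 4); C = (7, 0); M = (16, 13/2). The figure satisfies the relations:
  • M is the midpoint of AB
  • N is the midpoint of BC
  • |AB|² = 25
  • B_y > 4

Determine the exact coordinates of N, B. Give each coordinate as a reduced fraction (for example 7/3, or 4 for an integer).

N = (23/2, 9/2)
B = (16, 9)

1. B_x = 16  [B = 2·M−A = 2·(16, 13/2)−(16, 4)]
2. B_y = 9  [B = 2·M−A = 2·(16, 13/2)−(16, 4)]
   so B = (16, 9)
3. N_x = 23/2  [2·N = B+C = (16, 9)+(7, 0)]
4. N_y = 9/2  [2·N = B+C = (16, 9)+(7, 0)]
   so N = (23/2, 9/2)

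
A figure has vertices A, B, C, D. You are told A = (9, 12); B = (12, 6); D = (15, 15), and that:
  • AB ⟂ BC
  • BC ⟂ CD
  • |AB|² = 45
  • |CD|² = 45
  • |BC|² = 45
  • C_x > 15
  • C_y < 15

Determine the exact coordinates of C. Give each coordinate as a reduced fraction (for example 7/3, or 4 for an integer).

C = (18, 9)

1. C_x = 18  [[AB ⟂ BC ⇒ 3x-6y=0] ∩ [|C−(15, 15)|²=45]]
2. C_y = 9  [[AB ⟂ BC ⇒ 3x-6y=0] ∩ [|C−(15, 15)|²=45]]
   so C = (18, 9)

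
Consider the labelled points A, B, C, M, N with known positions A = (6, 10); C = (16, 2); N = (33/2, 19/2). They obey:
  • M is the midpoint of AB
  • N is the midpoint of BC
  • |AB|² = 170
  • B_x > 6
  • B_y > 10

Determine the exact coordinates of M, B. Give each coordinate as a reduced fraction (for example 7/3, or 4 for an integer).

1. B_x = 17  [B = 2·N−C = 2·(33/2, 19/2)−(16, 2)]
2. B_y = 17  [B = 2·N−C = 2·(33/2, 19/2)−(16, 2)]
   so B = (17, 17)
3. M_x = 23/2  [2·M = A+B = (6, 10)+(17, 17)]
4. M_y = 27/2  [2·M = A+B = (6, 10)+(17, 17)]
   so M = (23/2, 27/2)

M = (23/2, 27/2)
B = (17, 17)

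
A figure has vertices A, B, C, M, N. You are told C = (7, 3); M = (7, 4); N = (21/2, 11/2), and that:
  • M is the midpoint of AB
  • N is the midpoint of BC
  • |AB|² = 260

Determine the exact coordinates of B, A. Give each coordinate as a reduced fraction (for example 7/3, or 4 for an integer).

B = (14, 8)
A = (0, 0)

1. B_x = 14  [B = 2·N−C = 2·(21/2, 11/2)−(7, 3)]
2. B_y = 8  [B = 2·N−C = 2·(21/2, 11/2)−(7, 3)]
   so B = (14, 8)
3. A_x = 0  [A = 2·M−B = 2·(7, 4)−(14, 8)]
4. A_y = 0  [A = 2·M−B = 2·(7, 4)−(14, 8)]
   so A = (0, 0)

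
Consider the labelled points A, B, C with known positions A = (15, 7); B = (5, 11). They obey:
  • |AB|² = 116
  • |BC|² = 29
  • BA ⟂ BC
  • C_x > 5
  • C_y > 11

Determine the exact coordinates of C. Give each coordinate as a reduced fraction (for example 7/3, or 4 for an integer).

1. C_x = 7  [[BA ⟂ BC ⇒ 10x-4y-6=0] ∩ [|C−(5, 11)|²=29]]
2. C_y = 16  [[BA ⟂ BC ⇒ 10x-4y-6=0] ∩ [|C−(5, 11)|²=29]]
   so C = (7, 16)

C = (7, 16)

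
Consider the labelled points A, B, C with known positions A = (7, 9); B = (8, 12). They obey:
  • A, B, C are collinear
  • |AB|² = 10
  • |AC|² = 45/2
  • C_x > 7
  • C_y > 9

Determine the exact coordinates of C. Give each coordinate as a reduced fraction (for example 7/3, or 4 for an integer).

C = (17/2, 27/2)

1. C_x = 17/2  [[A, B, C are collinear ⇒ -3x+1y+12=0] ∩ [|C−(7, 9)|²=45/2]]
2. C_y = 27/2  [[A, B, C are collinear ⇒ -3x+1y+12=0] ∩ [|C−(7, 9)|²=45/2]]
   so C = (17/2, 27/2)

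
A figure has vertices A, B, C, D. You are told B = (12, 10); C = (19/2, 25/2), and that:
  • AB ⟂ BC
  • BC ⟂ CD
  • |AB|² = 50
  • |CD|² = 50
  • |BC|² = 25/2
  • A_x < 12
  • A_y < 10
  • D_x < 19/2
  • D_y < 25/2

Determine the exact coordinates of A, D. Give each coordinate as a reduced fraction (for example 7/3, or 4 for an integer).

A = (7, 5)
D = (9/2, 15/2)

1. A_x = 7  [[AB ⟂ BC ⇒ 5/2x-5/2y-5=0] ∩ [|A−(12, 10)|²=50]]
2. A_y = 5  [[AB ⟂ BC ⇒ 5/2x-5/2y-5=0] ∩ [|A−(12, 10)|²=50]]
   so A = (7, 5)
3. D_x = 9/2  [[BC ⟂ CD ⇒ -5/2x+5/2y-15/2=0] ∩ [|D−(19/2, 25/2)|²=50]]
4. D_y = 15/2  [[BC ⟂ CD ⇒ -5/2x+5/2y-15/2=0] ∩ [|D−(19/2, 25/2)|²=50]]
   so D = (9/2, 15/2)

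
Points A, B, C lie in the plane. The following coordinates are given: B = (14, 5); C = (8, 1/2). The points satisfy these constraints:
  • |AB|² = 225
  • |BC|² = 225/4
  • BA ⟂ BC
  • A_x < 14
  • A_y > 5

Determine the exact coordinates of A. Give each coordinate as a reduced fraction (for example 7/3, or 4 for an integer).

A = (5, 17)

1. A_x = 5  [[BA ⟂ BC ⇒ -6x-9/2y+213/2=0] ∩ [|A−(14, 5)|²=225]]
2. A_y = 17  [[BA ⟂ BC ⇒ -6x-9/2y+213/2=0] ∩ [|A−(14, 5)|²=225]]
   so A = (5, 17)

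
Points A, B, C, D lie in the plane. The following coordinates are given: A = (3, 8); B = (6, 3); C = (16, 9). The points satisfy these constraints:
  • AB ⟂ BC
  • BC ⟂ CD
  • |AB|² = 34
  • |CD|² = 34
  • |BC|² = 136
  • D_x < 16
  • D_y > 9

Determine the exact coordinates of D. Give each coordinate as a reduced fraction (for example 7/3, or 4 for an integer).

1. D_x = 13  [[BC ⟂ CD ⇒ 10x+6y-214=0] ∩ [|D−(16, 9)|²=34]]
2. D_y = 14  [[BC ⟂ CD ⇒ 10x+6y-214=0] ∩ [|D−(16, 9)|²=34]]
   so D = (13, 14)

D = (13, 14)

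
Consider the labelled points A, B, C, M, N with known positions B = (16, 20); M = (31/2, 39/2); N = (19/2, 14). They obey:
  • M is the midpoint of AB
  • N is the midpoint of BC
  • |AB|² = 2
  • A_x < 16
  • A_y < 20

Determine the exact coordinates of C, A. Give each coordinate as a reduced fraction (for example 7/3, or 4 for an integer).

C = (3, 8)
A = (15, 19)

1. A_x = 15  [A = 2·M−B = 2·(31/2, 39/2)−(16, 20)]
2. A_y = 19  [A = 2·M−B = 2·(31/2, 39/2)−(16, 20)]
   so A = (15, 19)
3. C_x = 3  [C = 2·N−B = 2·(19/2, 14)−(16, 20)]
4. C_y = 8  [C = 2·N−B = 2·(19/2, 14)−(16, 20)]
   so C = (3, 8)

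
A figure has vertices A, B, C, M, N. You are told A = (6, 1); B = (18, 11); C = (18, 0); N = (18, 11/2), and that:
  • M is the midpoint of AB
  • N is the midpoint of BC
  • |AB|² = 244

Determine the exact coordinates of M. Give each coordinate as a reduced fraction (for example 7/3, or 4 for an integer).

1. M_x = 12  [2·M = A+B = (6, 1)+(18, 11)]
2. M_y = 6  [2·M = A+B = (6, 1)+(18, 11)]
   so M = (12, 6)

M = (12, 6)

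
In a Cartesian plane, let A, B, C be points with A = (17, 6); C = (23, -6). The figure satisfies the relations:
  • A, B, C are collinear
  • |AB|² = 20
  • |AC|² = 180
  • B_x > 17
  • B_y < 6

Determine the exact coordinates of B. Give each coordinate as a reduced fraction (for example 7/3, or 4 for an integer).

1. B_x = 19  [[A, B, C are collinear ⇒ -12x-6y+240=0] ∩ [|B−(17, 6)|²=20]]
2. B_y = 2  [[A, B, C are collinear ⇒ -12x-6y+240=0] ∩ [|B−(17, 6)|²=20]]
   so B = (19, 2)

B = (19, 2)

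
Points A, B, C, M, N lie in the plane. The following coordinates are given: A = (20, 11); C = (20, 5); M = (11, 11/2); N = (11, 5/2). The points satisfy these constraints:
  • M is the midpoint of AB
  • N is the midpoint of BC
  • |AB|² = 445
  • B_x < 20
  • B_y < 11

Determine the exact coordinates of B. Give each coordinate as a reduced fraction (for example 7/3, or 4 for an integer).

1. B_x = 2  [B = 2·M−A = 2·(11, 11/2)−(20, 11)]
2. B_y = 0  [B = 2·M−A = 2·(11, 11/2)−(20, 11)]
   so B = (2, 0)

B = (2, 0)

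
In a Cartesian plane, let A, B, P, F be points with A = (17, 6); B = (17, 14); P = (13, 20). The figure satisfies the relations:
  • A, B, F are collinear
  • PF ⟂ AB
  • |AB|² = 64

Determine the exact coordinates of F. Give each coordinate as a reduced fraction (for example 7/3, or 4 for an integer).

1. F_x = 17  [[A, B, F are collinear ⇒ -8x+136=0] ∩ [PF ⟂ AB ⇒ 8y-160=0]]
2. F_y = 20  [[A, B, F are collinear ⇒ -8x+136=0] ∩ [PF ⟂ AB ⇒ 8y-160=0]]
   so F = (17, 20)

F = (17, 20)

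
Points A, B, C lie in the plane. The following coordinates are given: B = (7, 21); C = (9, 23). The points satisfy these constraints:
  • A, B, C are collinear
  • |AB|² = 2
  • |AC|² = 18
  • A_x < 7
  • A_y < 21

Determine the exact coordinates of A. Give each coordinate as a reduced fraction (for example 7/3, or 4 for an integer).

1. A_x = 6  [[A, B, C are collinear ⇒ -2x+2y-28=0] ∩ [|A−(7, 21)|²=2]]
2. A_y = 20  [[A, B, C are collinear ⇒ -2x+2y-28=0] ∩ [|A−(7, 21)|²=2]]
   so A = (6, 20)

A = (6, 20)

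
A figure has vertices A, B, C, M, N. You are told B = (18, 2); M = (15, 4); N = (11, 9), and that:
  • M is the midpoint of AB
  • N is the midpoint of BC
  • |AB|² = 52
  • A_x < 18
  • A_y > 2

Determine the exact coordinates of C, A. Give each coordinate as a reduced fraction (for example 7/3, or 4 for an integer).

1. A_x = 12  [A = 2·M−B = 2·(15, 4)−(18, 2)]
2. A_y = 6  [A = 2·M−B = 2·(15, 4)−(18, 2)]
   so A = (12, 6)
3. C_x = 4  [C = 2·N−B = 2·(11, 9)−(18, 2)]
4. C_y = 16  [C = 2·N−B = 2·(11, 9)−(18, 2)]
   so C = (4, 16)

C = (4, 16)
A = (12, 6)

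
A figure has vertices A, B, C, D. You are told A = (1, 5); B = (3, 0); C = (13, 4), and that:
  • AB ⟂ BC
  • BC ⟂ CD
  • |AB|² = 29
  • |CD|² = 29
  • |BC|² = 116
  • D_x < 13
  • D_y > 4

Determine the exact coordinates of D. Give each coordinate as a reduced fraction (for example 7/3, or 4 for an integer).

D = (11, 9)

1. D_x = 11  [[BC ⟂ CD ⇒ 10x+4y-146=0] ∩ [|D−(13, 4)|²=29]]
2. D_y = 9  [[BC ⟂ CD ⇒ 10x+4y-146=0] ∩ [|D−(13, 4)|²=29]]
   so D = (11, 9)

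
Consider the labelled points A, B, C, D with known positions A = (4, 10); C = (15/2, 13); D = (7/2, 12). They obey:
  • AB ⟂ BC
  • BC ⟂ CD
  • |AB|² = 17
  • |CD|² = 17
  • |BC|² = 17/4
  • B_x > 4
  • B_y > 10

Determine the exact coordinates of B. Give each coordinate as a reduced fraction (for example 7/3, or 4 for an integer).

B = (8, 11)

1. B_x = 8  [[BC ⟂ CD ⇒ 4x+1y-43=0] ∩ [|B−(4, 10)|²=17]]
2. B_y = 11  [[BC ⟂ CD ⇒ 4x+1y-43=0] ∩ [|B−(4, 10)|²=17]]
   so B = (8, 11)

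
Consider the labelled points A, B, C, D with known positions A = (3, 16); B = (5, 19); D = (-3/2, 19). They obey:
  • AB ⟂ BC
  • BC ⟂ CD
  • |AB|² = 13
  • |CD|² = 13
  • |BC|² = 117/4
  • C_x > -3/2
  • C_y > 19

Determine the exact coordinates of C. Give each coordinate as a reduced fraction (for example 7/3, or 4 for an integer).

1. C_x = 1/2  [[AB ⟂ BC ⇒ 2x+3y-67=0] ∩ [|C−(-3/2, 19)|²=13]]
2. C_y = 22  [[AB ⟂ BC ⇒ 2x+3y-67=0] ∩ [|C−(-3/2, 19)|²=13]]
   so C = (1/2, 22)

C = (1/2, 22)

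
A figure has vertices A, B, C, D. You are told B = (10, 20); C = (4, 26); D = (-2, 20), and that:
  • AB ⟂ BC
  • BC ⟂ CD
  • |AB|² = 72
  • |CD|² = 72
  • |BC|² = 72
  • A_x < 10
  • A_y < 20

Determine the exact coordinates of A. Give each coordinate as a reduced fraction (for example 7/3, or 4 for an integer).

1. A_x = 4  [[AB ⟂ BC ⇒ 6x-6y+60=0] ∩ [|A−(10, 20)|²=72]]
2. A_y = 14  [[AB ⟂ BC ⇒ 6x-6y+60=0] ∩ [|A−(10, 20)|²=72]]
   so A = (4, 14)

A = (4, 14)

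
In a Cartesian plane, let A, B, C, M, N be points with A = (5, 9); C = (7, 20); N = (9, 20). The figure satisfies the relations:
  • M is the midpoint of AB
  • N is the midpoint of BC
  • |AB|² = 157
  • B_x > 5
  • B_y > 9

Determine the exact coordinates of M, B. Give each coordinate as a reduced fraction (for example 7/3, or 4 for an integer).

1. B_x = 11  [B = 2·N−C = 2·(9, 20)−(7, 20)]
2. B_y = 20  [B = 2·N−C = 2·(9, 20)−(7, 20)]
   so B = (11, 20)
3. M_x = 8  [2·M = A+B = (5, 9)+(11, 20)]
4. M_y = 29/2  [2·M = A+B = (5, 9)+(11, 20)]
   so M = (8, 29/2)

M = (8, 29/2)
B = (11, 20)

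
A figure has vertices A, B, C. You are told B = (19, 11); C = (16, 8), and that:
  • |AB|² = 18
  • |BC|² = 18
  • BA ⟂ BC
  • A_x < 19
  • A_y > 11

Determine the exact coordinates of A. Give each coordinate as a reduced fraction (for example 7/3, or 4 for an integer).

A = (16, 14)

1. A_x = 16  [[BA ⟂ BC ⇒ -3x-3y+90=0] ∩ [|A−(19, 11)|²=18]]
2. A_y = 14  [[BA ⟂ BC ⇒ -3x-3y+90=0] ∩ [|A−(19, 11)|²=18]]
   so A = (16, 14)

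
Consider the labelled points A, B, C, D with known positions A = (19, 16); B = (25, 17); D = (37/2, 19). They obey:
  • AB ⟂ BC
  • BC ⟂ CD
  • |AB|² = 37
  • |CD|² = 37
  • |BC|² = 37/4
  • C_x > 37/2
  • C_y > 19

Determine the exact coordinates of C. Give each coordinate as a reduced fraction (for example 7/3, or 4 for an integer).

C = (49/2, 20)

1. C_x = 49/2  [[AB ⟂ BC ⇒ 6x+1y-167=0] ∩ [|C−(37/2, 19)|²=37]]
2. C_y = 20  [[AB ⟂ BC ⇒ 6x+1y-167=0] ∩ [|C−(37/2, 19)|²=37]]
   so C = (49/2, 20)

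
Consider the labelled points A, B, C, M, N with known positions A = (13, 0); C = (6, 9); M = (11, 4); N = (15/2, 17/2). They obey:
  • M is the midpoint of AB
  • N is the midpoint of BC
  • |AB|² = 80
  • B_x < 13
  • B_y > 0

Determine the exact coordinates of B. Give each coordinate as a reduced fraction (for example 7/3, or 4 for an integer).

1. B_x = 9  [B = 2·M−A = 2·(11, 4)−(13, 0)]
2. B_y = 8  [B = 2·M−A = 2·(11, 4)−(13, 0)]
   so B = (9, 8)

B = (9, 8)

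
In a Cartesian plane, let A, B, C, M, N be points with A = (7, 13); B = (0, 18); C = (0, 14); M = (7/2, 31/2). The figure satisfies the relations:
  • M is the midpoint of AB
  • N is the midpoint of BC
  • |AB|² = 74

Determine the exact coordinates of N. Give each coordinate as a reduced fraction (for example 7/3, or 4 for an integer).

N = (0, 16)

1. N_x = 0  [2·N = B+C = (0, 18)+(0, 14)]
2. N_y = 16  [2·N = B+C = (0, 18)+(0, 14)]
   so N = (0, 16)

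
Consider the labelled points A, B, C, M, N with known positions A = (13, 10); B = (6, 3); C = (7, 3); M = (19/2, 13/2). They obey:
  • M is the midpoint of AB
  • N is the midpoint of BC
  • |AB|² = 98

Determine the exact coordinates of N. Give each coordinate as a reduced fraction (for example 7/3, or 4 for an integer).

N = (13/2, 3)

1. N_x = 13/2  [2·N = B+C = (6, 3)+(7, 3)]
2. N_y = 3  [2·N = B+C = (6, 3)+(7, 3)]
   so N = (13/2, 3)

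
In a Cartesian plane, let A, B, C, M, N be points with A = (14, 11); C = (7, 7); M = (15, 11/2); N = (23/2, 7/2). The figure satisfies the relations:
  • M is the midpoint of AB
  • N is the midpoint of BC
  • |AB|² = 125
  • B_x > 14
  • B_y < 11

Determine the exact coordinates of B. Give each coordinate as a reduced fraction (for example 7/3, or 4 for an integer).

B = (16, 0)

1. B_x = 16  [B = 2·M−A = 2·(15, 11/2)−(14, 11)]
2. B_y = 0  [B = 2·M−A = 2·(15, 11/2)−(14, 11)]
   so B = (16, 0)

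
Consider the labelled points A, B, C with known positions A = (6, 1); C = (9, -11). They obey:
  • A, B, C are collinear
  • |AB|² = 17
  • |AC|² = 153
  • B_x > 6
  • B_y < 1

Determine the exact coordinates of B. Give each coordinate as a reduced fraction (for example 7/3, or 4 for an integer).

1. B_x = 7  [[A, B, C are collinear ⇒ -12x-3y+75=0] ∩ [|B−(6, 1)|²=17]]
2. B_y = -3  [[A, B, C are collinear ⇒ -12x-3y+75=0] ∩ [|B−(6, 1)|²=17]]
   so B = (7, -3)

B = (7, -3)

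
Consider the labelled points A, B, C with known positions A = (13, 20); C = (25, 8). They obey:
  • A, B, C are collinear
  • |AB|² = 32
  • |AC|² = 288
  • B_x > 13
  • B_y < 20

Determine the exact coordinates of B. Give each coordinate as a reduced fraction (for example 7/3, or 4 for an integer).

B = (17, 16)

1. B_x = 17  [[A, B, C are collinear ⇒ -12x-12y+396=0] ∩ [|B−(13, 20)|²=32]]
2. B_y = 16  [[A, B, C are collinear ⇒ -12x-12y+396=0] ∩ [|B−(13, 20)|²=32]]
   so B = (17, 16)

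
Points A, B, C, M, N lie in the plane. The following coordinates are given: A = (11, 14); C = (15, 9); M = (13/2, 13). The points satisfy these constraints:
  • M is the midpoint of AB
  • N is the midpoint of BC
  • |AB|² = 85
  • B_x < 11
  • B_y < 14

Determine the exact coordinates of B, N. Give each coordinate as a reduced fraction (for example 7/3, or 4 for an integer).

1. B_x = 2  [B = 2·M−A = 2·(13/2, 13)−(11, 14)]
2. B_y = 12  [B = 2·M−A = 2·(13/2, 13)−(11, 14)]
   so B = (2, 12)
3. N_x = 17/2  [2·N = B+C = (2, 12)+(15, 9)]
4. N_y = 21/2  [2·N = B+C = (2, 12)+(15, 9)]
   so N = (17/2, 21/2)

B = (2, 12)
N = (17/2, 21/2)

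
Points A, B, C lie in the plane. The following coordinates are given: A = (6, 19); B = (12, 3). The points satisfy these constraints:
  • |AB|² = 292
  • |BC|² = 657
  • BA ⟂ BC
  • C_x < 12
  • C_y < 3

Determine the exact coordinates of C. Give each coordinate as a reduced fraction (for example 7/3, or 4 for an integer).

C = (-12, -6)

1. C_x = -12  [[BA ⟂ BC ⇒ -6x+16y+24=0] ∩ [|C−(12, 3)|²=657]]
2. C_y = -6  [[BA ⟂ BC ⇒ -6x+16y+24=0] ∩ [|C−(12, 3)|²=657]]
   so C = (-12, -6)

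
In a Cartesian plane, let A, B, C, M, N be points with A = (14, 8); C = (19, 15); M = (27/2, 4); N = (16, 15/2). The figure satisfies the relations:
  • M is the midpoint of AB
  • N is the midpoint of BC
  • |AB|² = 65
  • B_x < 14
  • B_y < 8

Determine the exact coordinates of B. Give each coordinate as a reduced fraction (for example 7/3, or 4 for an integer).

1. B_x = 13  [B = 2·M−A = 2·(27/2, 4)−(14, 8)]
2. B_y = 0  [B = 2·M−A = 2·(27/2, 4)−(14, 8)]
   so B = (13, 0)

B = (13, 0)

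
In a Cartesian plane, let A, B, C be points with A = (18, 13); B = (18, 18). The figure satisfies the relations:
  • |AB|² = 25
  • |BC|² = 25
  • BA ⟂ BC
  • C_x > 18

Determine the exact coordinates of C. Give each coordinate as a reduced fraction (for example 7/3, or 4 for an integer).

1. C_x = 23  [[BA ⟂ BC ⇒ -5y+90=0] ∩ [|C−(18, 18)|²=25]]
2. C_y = 18  [[BA ⟂ BC ⇒ -5y+90=0] ∩ [|C−(18, 18)|²=25]]
   so C = (23, 18)

C = (23, 18)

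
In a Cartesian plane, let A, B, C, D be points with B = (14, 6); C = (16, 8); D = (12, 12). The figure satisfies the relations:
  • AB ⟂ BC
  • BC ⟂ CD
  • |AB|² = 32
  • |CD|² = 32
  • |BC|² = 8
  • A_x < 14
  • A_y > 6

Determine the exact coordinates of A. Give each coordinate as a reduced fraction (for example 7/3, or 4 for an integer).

A = (10, 10)

1. A_x = 10  [[AB ⟂ BC ⇒ -2x-2y+40=0] ∩ [|A−(14, 6)|²=32]]
2. A_y = 10  [[AB ⟂ BC ⇒ -2x-2y+40=0] ∩ [|A−(14, 6)|²=32]]
   so A = (10, 10)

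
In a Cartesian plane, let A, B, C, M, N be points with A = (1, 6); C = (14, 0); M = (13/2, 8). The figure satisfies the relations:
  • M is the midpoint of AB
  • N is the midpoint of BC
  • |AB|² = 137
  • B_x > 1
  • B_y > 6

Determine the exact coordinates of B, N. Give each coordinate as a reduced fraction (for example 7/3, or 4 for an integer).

1. B_x = 12  [B = 2·M−A = 2·(13/2, 8)−(1, 6)]
2. B_y = 10  [B = 2·M−A = 2·(13/2, 8)−(1, 6)]
   so B = (12, 10)
3. N_x = 13  [2·N = B+C = (12, 10)+(14, 0)]
4. N_y = 5  [2·N = B+C = (12, 10)+(14, 0)]
   so N = (13, 5)

B = (12, 10)
N = (13, 5)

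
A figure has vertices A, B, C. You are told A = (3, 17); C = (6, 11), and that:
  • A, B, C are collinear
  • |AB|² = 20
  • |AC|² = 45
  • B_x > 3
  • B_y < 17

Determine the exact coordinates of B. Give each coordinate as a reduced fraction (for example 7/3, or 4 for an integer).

B = (5, 13)

1. B_x = 5  [[A, B, C are collinear ⇒ -6x-3y+69=0] ∩ [|B−(3, 17)|²=20]]
2. B_y = 13  [[A, B, C are collinear ⇒ -6x-3y+69=0] ∩ [|B−(3, 17)|²=20]]
   so B = (5, 13)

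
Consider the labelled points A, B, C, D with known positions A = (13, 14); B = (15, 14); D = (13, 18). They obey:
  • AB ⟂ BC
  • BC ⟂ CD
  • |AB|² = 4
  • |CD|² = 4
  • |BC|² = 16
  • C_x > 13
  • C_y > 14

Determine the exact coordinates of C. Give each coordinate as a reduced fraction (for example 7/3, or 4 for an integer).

C = (15, 18)

1. C_x = 15  [[AB ⟂ BC ⇒ 2x-30=0] ∩ [|C−(13, 18)|²=4]]
2. C_y = 18  [[AB ⟂ BC ⇒ 2x-30=0] ∩ [|C−(13, 18)|²=4]]
   so C = (15, 18)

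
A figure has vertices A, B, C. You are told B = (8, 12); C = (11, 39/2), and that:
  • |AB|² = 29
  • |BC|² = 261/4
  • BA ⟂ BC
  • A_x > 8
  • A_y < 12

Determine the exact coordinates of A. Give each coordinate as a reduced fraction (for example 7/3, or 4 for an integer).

A = (13, 10)

1. A_x = 13  [[BA ⟂ BC ⇒ 3x+15/2y-114=0] ∩ [|A−(8, 12)|²=29]]
2. A_y = 10  [[BA ⟂ BC ⇒ 3x+15/2y-114=0] ∩ [|A−(8, 12)|²=29]]
   so A = (13, 10)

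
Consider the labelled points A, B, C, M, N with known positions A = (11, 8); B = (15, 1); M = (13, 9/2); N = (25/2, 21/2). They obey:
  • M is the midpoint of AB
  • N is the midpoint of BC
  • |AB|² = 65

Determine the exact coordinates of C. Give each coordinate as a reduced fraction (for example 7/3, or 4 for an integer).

C = (10, 20)

1. C_x = 10  [C = 2·N−B = 2·(25/2, 21/2)−(15, 1)]
2. C_y = 20  [C = 2·N−B = 2·(25/2, 21/2)−(15, 1)]
   so C = (10, 20)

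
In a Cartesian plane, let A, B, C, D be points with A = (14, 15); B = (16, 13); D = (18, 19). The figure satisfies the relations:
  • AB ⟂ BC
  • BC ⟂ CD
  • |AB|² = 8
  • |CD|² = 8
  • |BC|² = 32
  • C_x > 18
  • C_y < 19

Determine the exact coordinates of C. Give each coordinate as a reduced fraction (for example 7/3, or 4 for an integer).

1. C_x = 20  [[AB ⟂ BC ⇒ 2x-2y-6=0] ∩ [|C−(18, 19)|²=8]]
2. C_y = 17  [[AB ⟂ BC ⇒ 2x-2y-6=0] ∩ [|C−(18, 19)|²=8]]
   so C = (20, 17)

C = (20, 17)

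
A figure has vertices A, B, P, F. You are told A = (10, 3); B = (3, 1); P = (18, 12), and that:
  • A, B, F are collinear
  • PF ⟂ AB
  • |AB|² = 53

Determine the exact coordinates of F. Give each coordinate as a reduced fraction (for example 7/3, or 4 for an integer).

F = (1048/53, 307/53)

1. F_x = 1048/53  [[A, B, F are collinear ⇒ 2x-7y+1=0] ∩ [PF ⟂ AB ⇒ -7x-2y+150=0]]
2. F_y = 307/53  [[A, B, F are collinear ⇒ 2x-7y+1=0] ∩ [PF ⟂ AB ⇒ -7x-2y+150=0]]
   so F = (1048/53, 307/53)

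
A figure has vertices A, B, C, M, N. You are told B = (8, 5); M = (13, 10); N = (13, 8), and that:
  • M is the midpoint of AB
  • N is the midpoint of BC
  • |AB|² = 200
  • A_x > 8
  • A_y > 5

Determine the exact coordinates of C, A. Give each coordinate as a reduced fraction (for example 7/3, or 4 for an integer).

C = (18, 11)
A = (18, 15)

1. A_x = 18  [A = 2·M−B = 2·(13, 10)−(8, 5)]
2. A_y = 15  [A = 2·M−B = 2·(13, 10)−(8, 5)]
   so A = (18, 15)
3. C_x = 18  [C = 2·N−B = 2·(13, 8)−(8, 5)]
4. C_y = 11  [C = 2·N−B = 2·(13, 8)−(8, 5)]
   so C = (18, 11)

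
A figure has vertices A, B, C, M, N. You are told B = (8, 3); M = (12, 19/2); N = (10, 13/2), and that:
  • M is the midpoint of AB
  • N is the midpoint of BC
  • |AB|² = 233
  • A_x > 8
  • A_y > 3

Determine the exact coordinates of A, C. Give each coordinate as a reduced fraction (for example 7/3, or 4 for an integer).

A = (16, 16)
C = (12, 10)

1. A_x = 16  [A = 2·M−B = 2·(12, 19/2)−(8, 3)]
2. A_y = 16  [A = 2·M−B = 2·(12, 19/2)−(8, 3)]
   so A = (16, 16)
3. C_x = 12  [C = 2·N−B = 2·(10, 13/2)−(8, 3)]
4. C_y = 10  [C = 2·N−B = 2·(10, 13/2)−(8, 3)]
   so C = (12, 10)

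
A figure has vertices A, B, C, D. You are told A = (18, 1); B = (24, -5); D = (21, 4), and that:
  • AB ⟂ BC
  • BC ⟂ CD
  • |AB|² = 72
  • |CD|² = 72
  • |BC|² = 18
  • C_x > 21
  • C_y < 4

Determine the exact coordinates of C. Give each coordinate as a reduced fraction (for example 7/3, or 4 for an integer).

C = (27, -2)

1. C_x = 27  [[AB ⟂ BC ⇒ 6x-6y-174=0] ∩ [|C−(21, 4)|²=72]]
2. C_y = -2  [[AB ⟂ BC ⇒ 6x-6y-174=0] ∩ [|C−(21, 4)|²=72]]
   so C = (27, -2)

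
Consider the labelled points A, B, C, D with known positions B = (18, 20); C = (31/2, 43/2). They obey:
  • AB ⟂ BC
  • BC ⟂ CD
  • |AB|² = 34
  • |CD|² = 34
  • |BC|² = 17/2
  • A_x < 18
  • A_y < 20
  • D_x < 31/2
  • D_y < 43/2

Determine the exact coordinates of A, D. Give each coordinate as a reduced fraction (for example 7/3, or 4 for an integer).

A = (15, 15)
D = (25/2, 33/2)

1. A_x = 15  [[AB ⟂ BC ⇒ 5/2x-3/2y-15=0] ∩ [|A−(18, 20)|²=34]]
2. A_y = 15  [[AB ⟂ BC ⇒ 5/2x-3/2y-15=0] ∩ [|A−(18, 20)|²=34]]
   so A = (15, 15)
3. D_x = 25/2  [[BC ⟂ CD ⇒ -5/2x+3/2y+13/2=0] ∩ [|D−(31/2, 43/2)|²=34]]
4. D_y = 33/2  [[BC ⟂ CD ⇒ -5/2x+3/2y+13/2=0] ∩ [|D−(31/2, 43/2)|²=34]]
   so D = (25/2, 33/2)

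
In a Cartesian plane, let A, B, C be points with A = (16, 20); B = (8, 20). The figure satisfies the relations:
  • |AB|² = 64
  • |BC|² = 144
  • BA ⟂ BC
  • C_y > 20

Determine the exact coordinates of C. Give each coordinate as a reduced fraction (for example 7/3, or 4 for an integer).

C = (8, 32)

1. C_x = 8  [[BA ⟂ BC ⇒ 8x-64=0] ∩ [|C−(8, 20)|²=144]]
2. C_y = 32  [[BA ⟂ BC ⇒ 8x-64=0] ∩ [|C−(8, 20)|²=144]]
   so C = (8, 32)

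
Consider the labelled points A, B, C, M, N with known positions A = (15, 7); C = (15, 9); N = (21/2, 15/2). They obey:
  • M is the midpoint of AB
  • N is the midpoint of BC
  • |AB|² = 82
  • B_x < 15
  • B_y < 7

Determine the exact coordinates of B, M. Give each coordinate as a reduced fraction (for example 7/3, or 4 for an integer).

1. B_x = 6  [B = 2·N−C = 2·(21/2, 15/2)−(15, 9)]
2. B_y = 6  [B = 2·N−C = 2·(21/2, 15/2)−(15, 9)]
   so B = (6, 6)
3. M_x = 21/2  [2·M = A+B = (15, 7)+(6, 6)]
4. M_y = 13/2  [2·M = A+B = (15, 7)+(6, 6)]
   so M = (21/2, 13/2)

B = (6, 6)
M = (21/2, 13/2)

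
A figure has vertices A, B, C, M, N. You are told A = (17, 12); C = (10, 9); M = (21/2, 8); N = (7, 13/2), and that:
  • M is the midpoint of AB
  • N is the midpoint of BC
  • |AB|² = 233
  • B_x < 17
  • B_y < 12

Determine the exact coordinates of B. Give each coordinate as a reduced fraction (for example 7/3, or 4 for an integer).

1. B_x = 4  [B = 2·M−A = 2·(21/2, 8)−(17, 12)]
2. B_y = 4  [B = 2·M−A = 2·(21/2, 8)−(17, 12)]
   so B = (4, 4)

B = (4, 4)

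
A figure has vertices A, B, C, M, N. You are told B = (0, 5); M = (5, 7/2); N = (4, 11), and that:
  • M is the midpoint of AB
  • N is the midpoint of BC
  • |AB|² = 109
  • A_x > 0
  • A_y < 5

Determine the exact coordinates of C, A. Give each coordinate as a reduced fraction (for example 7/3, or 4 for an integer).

1. A_x = 10  [A = 2·M−B = 2·(5, 7/2)−(0, 5)]
2. A_y = 2  [A = 2·M−B = 2·(5, 7/2)−(0, 5)]
   so A = (10, 2)
3. C_x = 8  [C = 2·N−B = 2·(4, 11)−(0, 5)]
4. C_y = 17  [C = 2·N−B = 2·(4, 11)−(0, 5)]
   so C = (8, 17)

C = (8, 17)
A = (10, 2)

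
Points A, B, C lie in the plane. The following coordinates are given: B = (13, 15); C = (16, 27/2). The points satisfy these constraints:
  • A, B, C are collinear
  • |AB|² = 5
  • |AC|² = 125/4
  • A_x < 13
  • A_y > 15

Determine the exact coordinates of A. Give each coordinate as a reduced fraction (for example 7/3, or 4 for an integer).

1. A_x = 11  [[A, B, C are collinear ⇒ 3/2x+3y-129/2=0] ∩ [|A−(13, 15)|²=5]]
2. A_y = 16  [[A, B, C are collinear ⇒ 3/2x+3y-129/2=0] ∩ [|A−(13, 15)|²=5]]
   so A = (11, 16)

A = (11, 16)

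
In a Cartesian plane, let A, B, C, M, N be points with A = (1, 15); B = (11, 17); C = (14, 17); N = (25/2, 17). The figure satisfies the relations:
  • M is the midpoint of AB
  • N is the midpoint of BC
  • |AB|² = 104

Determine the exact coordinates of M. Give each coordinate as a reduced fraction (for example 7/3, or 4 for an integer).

M = (6, 16)

1. M_x = 6  [2·M = A+B = (1, 15)+(11, 17)]
2. M_y = 16  [2·M = A+B = (1, 15)+(11, 17)]
   so M = (6, 16)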